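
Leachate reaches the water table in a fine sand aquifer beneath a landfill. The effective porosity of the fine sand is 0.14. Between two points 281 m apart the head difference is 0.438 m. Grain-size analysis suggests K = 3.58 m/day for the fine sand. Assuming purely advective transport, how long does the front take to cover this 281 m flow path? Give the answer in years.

19.3

Hydraulic gradient i = Δh / L = 0.438 / 281 = 0.001559.
Darcy flux q = K · i = 3.580 × 0.001559 = 0.005580 m/day.
Seepage velocity v = q / n_e = 0.005580 / 0.14 = 0.03986 m/day.
Travel time t = L / v = 281 / 0.03986 = 7050 days = 19.30 years.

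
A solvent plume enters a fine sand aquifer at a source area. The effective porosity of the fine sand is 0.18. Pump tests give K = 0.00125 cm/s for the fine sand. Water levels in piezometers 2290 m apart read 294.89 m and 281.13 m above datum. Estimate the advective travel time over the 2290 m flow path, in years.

174

Convert K: 0.00125 cm/s × 864 = 1.080 m/day.
Hydraulic gradient i = (294.89 − 281.13) / 2290 = 13.76 / 2290 = 0.006009.
Darcy flux q = K · i = 1.080 × 0.006009 = 0.006489 m/day.
Seepage velocity v = q / n_e = 0.006489 / 0.18 = 0.03605 m/day.
Travel time t = L / v = 2290 / 0.03605 = 63519 days = 173.9 years.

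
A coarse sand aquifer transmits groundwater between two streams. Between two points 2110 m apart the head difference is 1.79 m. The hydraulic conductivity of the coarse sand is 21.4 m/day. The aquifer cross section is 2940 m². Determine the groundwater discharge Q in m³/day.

53.4

Hydraulic gradient i = Δh / L = 1.79 / 2110 = 0.0008483.
Darcy's law: Q = K · A · i = 21.40 × 2940 × 0.0008483 = 53.37 m³/day.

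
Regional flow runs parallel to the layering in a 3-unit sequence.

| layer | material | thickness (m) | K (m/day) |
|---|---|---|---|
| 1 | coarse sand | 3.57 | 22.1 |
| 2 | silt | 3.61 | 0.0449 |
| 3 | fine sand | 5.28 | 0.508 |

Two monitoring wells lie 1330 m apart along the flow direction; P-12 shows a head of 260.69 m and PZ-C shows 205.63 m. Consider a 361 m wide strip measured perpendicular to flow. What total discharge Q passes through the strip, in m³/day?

Flow is parallel to layering, so each bed carries its own Darcy discharge and the transmissivities add.
Σ(K_i·b_i) = 22.1×3.57 + 0.0449×3.61 + 0.508×5.28 = 81.74 m²/day.
Hydraulic gradient i = (260.69 − 205.63) / 1330 = 55.06 / 1330 = 0.04140.
Q = Σ(K_i·b_i) · W · i = 81.74 × 361 × 0.04140 = 1222 m³/day.

1220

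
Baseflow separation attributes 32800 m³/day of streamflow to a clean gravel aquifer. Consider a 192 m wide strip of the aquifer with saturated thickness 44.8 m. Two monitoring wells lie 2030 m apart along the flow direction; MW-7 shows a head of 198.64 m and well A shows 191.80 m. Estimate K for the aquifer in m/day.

Cross-sectional area A = 192 × 44.8 = 8602 m².
Hydraulic gradient i = (198.64 − 191.80) / 2030 = 6.84 / 2030 = 0.003369.
From Q = K·A·i, K = Q / (A·i) = 32800 / (8602 × 0.003369) = 1132 m/day.

1130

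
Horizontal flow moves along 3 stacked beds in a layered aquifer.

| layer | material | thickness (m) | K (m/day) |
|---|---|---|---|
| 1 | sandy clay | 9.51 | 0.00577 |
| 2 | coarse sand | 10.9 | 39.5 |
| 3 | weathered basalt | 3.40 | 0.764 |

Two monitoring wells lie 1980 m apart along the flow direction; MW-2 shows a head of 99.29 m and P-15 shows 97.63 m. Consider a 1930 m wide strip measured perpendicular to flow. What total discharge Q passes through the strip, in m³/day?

701

Flow is parallel to layering, so each bed carries its own Darcy discharge and the transmissivities add.
Σ(K_i·b_i) = 0.00577×9.51 + 39.5×10.9 + 0.764×3.40 = 433.2 m²/day.
Hydraulic gradient i = (99.29 − 97.63) / 1980 = 1.66 / 1980 = 0.0008384.
Q = Σ(K_i·b_i) · W · i = 433.2 × 1930 × 0.0008384 = 701.0 m³/day.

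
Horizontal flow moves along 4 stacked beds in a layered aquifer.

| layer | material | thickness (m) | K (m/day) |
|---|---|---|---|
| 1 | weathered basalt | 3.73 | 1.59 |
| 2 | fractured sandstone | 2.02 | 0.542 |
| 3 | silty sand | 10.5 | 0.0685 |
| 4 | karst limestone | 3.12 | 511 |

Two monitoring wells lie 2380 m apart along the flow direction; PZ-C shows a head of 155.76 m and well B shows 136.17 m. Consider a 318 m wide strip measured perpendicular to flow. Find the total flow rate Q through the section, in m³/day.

4190

Flow is parallel to layering, so each bed carries its own Darcy discharge and the transmissivities add.
Σ(K_i·b_i) = 1.59×3.73 + 0.542×2.02 + 0.0685×10.5 + 511×3.12 = 1602 m²/day.
Hydraulic gradient i = (155.76 − 136.17) / 2380 = 19.59 / 2380 = 0.008231.
Q = Σ(K_i·b_i) · W · i = 1602 × 318 × 0.008231 = 4193 m³/day.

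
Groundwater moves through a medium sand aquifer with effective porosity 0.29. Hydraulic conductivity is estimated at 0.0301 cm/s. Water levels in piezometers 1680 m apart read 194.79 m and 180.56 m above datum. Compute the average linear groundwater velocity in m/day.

Convert K: 0.0301 cm/s × 864 = 26.01 m/day.
Hydraulic gradient i = (194.79 − 180.56) / 1680 = 14.23 / 1680 = 0.008470.
Darcy flux q = K · i = 26.01 × 0.008470 = 0.2203 m/day.
Seepage velocity v = q / n_e = 0.2203 / 0.29 = 0.7596 m/day.

0.760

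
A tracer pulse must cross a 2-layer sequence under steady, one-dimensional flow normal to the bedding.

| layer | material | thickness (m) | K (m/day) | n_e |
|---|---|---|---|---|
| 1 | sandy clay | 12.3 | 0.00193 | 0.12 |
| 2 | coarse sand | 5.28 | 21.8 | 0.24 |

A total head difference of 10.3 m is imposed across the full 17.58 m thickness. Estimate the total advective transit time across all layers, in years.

4.65

With flow normal to the layers, continuity requires the same specific discharge q through every layer.
Σ(b_i/K_i) = 12.3/0.00193 + 5.28/21.8 = 6373 d.
q = Δh / Σ(b_i/K_i) = 10.3 / 6373 = 0.001616 m/day.
In each layer the seepage velocity is v_i = q/n_i, so the layer transit time is t_i = b_i·n_i / q:
  layer 1 (sandy clay): t_1 = 12.3 × 0.12 / 0.001616 = 913.3 d
  layer 2 (coarse sand): t_2 = 5.28 × 0.24 / 0.001616 = 784.1 d
Total t = Σ t_i = 1697 days = 4.647 years.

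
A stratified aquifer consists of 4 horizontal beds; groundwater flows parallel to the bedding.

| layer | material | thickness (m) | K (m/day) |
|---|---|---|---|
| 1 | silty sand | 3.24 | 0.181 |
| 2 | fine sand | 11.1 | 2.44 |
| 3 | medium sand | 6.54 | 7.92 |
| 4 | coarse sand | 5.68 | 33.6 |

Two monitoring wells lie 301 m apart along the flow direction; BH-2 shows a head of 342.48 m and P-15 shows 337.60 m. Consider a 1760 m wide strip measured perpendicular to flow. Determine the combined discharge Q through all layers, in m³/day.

7710

Flow is parallel to layering, so each bed carries its own Darcy discharge and the transmissivities add.
Σ(K_i·b_i) = 0.181×3.24 + 2.44×11.1 + 7.92×6.54 + 33.6×5.68 = 270.3 m²/day.
Hydraulic gradient i = (342.48 − 337.60) / 301 = 4.88 / 301 = 0.01621.
Q = Σ(K_i·b_i) · W · i = 270.3 × 1760 × 0.01621 = 7713 m³/day.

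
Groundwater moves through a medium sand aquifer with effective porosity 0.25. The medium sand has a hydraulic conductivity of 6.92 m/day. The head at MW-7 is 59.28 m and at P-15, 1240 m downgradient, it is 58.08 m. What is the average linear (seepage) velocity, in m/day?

Hydraulic gradient i = (59.28 − 58.08) / 1240 = 1.2 / 1240 = 0.0009677.
Darcy flux q = K · i = 6.920 × 0.0009677 = 0.006697 m/day.
Seepage velocity v = q / n_e = 0.006697 / 0.25 = 0.02679 m/day.

0.0268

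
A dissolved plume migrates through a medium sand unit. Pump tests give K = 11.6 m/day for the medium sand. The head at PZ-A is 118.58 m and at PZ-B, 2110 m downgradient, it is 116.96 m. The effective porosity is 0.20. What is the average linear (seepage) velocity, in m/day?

0.0445

Hydraulic gradient i = (118.58 − 116.96) / 2110 = 1.62 / 2110 = 0.0007678.
Darcy flux q = K · i = 11.60 × 0.0007678 = 0.008906 m/day.
Seepage velocity v = q / n_e = 0.008906 / 0.20 = 0.04453 m/day.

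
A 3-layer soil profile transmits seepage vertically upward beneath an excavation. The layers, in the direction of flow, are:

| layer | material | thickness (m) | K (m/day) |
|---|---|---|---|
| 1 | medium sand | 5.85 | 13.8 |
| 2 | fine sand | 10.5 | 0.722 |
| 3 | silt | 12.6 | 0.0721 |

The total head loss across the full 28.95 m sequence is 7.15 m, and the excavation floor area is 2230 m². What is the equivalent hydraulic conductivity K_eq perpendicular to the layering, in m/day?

0.153

Flow is perpendicular to layering, so the layers act in series and the equivalent K is the thickness-weighted harmonic mean.
Total thickness L = 5.85 + 10.5 + 12.6 = 28.95 m.
Σ(b_i/K_i) = 5.85/13.8 + 10.5/0.722 + 12.6/0.0721 = 189.7 d.
K_eq = L / Σ(b_i/K_i) = 28.95 / 189.7 = 0.1526 m/day.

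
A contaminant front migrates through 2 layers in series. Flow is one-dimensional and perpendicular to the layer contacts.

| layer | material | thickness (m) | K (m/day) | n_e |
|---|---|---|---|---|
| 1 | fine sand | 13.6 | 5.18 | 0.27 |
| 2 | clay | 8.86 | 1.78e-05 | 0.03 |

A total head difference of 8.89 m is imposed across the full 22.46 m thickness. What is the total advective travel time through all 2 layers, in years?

With flow normal to the layers, continuity requires the same specific discharge q through every layer.
Σ(b_i/K_i) = 13.6/5.18 + 8.86/1.78e-05 = 4.978e+05 d.
q = Δh / Σ(b_i/K_i) = 8.89 / 4.978e+05 = 1.786e-05 m/day.
In each layer the seepage velocity is v_i = q/n_i, so the layer transit time is t_i = b_i·n_i / q:
  layer 1 (fine sand): t_1 = 13.6 × 0.27 / 1.786e-05 = 2.056e+05 d
  layer 2 (clay): t_2 = 8.86 × 0.03 / 1.786e-05 = 14882 d
Total t = Σ t_i = 2.205e+05 days = 603.6 years.

604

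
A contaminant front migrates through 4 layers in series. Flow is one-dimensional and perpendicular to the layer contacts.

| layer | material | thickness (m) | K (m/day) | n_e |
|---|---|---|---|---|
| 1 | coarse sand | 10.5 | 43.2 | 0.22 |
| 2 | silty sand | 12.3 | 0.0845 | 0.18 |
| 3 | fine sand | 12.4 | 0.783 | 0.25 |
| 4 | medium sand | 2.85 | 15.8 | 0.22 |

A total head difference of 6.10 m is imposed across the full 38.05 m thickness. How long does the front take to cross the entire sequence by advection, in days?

With flow normal to the layers, continuity requires the same specific discharge q through every layer.
Σ(b_i/K_i) = 10.5/43.2 + 12.3/0.0845 + 12.4/0.783 + 2.85/15.8 = 161.8 d.
q = Δh / Σ(b_i/K_i) = 6.10 / 161.8 = 0.03770 m/day.
In each layer the seepage velocity is v_i = q/n_i, so the layer transit time is t_i = b_i·n_i / q:
  layer 1 (coarse sand): t_1 = 10.5 × 0.22 / 0.03770 = 61.28 d
  layer 2 (silty sand): t_2 = 12.3 × 0.18 / 0.03770 = 58.73 d
  layer 3 (fine sand): t_3 = 12.4 × 0.25 / 0.03770 = 82.24 d
  layer 4 (medium sand): t_4 = 2.85 × 0.22 / 0.03770 = 16.63 d
Total t = Σ t_i = 218.9 days.

219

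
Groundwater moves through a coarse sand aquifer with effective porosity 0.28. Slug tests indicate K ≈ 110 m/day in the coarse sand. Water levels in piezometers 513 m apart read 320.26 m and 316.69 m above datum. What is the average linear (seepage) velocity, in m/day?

Hydraulic gradient i = (320.26 − 316.69) / 513 = 3.57 / 513 = 0.006959.
Darcy flux q = K · i = 110.0 × 0.006959 = 0.7655 m/day.
Seepage velocity v = q / n_e = 0.7655 / 0.28 = 2.734 m/day.

2.73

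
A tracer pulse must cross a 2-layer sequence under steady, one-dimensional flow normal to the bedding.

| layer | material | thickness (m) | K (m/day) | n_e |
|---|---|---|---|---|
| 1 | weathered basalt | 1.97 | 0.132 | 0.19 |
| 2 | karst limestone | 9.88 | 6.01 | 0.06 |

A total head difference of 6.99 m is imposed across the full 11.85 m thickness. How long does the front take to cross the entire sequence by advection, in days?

2.29

With flow normal to the layers, continuity requires the same specific discharge q through every layer.
Σ(b_i/K_i) = 1.97/0.132 + 9.88/6.01 = 16.57 d.
q = Δh / Σ(b_i/K_i) = 6.99 / 16.57 = 0.4219 m/day.
In each layer the seepage velocity is v_i = q/n_i, so the layer transit time is t_i = b_i·n_i / q:
  layer 1 (weathered basalt): t_1 = 1.97 × 0.19 / 0.4219 = 0.8872 d
  layer 2 (karst limestone): t_2 = 9.88 × 0.06 / 0.4219 = 1.405 d
Total t = Σ t_i = 2.292 days.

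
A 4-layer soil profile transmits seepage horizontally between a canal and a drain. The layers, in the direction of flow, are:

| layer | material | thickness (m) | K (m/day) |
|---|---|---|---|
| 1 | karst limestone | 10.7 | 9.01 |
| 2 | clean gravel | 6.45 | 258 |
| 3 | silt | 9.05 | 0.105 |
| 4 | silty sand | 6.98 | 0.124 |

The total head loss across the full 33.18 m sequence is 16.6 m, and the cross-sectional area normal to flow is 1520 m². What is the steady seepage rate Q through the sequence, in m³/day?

176

Flow is perpendicular to layering, so the layers act in series and the equivalent K is the thickness-weighted harmonic mean.
Total thickness L = 10.7 + 6.45 + 9.05 + 6.98 = 33.18 m.
Σ(b_i/K_i) = 10.7/9.01 + 6.45/258 + 9.05/0.105 + 6.98/0.124 = 143.7 d.
K_eq = L / Σ(b_i/K_i) = 33.18 / 143.7 = 0.2309 m/day.
Q = K_eq · A · (Δh/L) = 0.2309 × 1520 × (16.6/33.18) = 175.6 m³/day.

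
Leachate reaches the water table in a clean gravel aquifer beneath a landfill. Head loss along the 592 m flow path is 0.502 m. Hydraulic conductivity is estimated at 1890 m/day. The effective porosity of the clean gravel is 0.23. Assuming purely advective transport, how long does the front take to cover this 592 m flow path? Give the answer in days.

85.0

Hydraulic gradient i = Δh / L = 0.502 / 592 = 0.0008480.
Darcy flux q = K · i = 1890 × 0.0008480 = 1.603 m/day.
Seepage velocity v = q / n_e = 1.603 / 0.23 = 6.968 m/day.
Travel time t = L / v = 592 / 6.968 = 84.96 days.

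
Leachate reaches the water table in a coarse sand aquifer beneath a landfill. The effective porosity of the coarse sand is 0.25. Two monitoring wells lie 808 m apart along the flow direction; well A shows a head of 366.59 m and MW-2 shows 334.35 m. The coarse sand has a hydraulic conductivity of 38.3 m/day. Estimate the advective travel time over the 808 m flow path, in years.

Hydraulic gradient i = (366.59 − 334.35) / 808 = 32.24 / 808 = 0.03990.
Darcy flux q = K · i = 38.30 × 0.03990 = 1.528 m/day.
Seepage velocity v = q / n_e = 1.528 / 0.25 = 6.113 m/day.
Travel time t = L / v = 808 / 6.113 = 132.2 days = 0.3619 years.

0.362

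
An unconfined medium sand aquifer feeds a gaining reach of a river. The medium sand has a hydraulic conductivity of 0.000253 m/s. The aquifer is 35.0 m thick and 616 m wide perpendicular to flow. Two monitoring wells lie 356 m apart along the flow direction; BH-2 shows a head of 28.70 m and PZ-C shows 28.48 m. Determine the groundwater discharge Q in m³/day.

291

Convert K: 0.000253 m/s × 86400 = 21.86 m/day.
Cross-sectional area A = 616 × 35.0 = 21560 m².
Hydraulic gradient i = (28.70 − 28.48) / 356 = 0.22 / 356 = 0.0006180.
Darcy's law: Q = K · A · i = 21.86 × 21560 × 0.0006180 = 291.2 m³/day.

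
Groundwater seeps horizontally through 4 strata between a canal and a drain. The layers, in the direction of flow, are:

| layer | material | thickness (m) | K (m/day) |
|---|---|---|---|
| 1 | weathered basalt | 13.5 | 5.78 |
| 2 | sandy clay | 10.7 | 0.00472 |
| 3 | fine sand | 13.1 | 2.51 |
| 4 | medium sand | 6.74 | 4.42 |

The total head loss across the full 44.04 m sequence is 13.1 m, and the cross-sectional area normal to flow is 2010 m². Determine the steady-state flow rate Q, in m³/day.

11.6

Flow is perpendicular to layering, so the layers act in series and the equivalent K is the thickness-weighted harmonic mean.
Total thickness L = 13.5 + 10.7 + 13.1 + 6.74 = 44.04 m.
Σ(b_i/K_i) = 13.5/5.78 + 10.7/0.00472 + 13.1/2.51 + 6.74/4.42 = 2276 d.
K_eq = L / Σ(b_i/K_i) = 44.04 / 2276 = 0.01935 m/day.
Q = K_eq · A · (Δh/L) = 0.01935 × 2010 × (13.1/44.04) = 11.57 m³/day.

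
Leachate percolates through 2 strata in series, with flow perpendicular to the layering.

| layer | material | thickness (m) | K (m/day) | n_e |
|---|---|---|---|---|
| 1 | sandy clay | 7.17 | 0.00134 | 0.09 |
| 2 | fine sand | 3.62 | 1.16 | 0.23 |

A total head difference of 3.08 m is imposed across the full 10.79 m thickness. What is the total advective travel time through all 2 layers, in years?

With flow normal to the layers, continuity requires the same specific discharge q through every layer.
Σ(b_i/K_i) = 7.17/0.00134 + 3.62/1.16 = 5354 d.
q = Δh / Σ(b_i/K_i) = 3.08 / 5354 = 0.0005753 m/day.
In each layer the seepage velocity is v_i = q/n_i, so the layer transit time is t_i = b_i·n_i / q:
  layer 1 (sandy clay): t_1 = 7.17 × 0.09 / 0.0005753 = 1122 d
  layer 2 (fine sand): t_2 = 3.62 × 0.23 / 0.0005753 = 1447 d
Total t = Σ t_i = 2569 days = 7.034 years.

7.03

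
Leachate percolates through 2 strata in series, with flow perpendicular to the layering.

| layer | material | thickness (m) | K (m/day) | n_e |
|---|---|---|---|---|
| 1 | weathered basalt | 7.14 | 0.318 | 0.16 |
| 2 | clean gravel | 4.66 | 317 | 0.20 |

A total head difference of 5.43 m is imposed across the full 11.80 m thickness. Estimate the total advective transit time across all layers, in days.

8.58

With flow normal to the layers, continuity requires the same specific discharge q through every layer.
Σ(b_i/K_i) = 7.14/0.318 + 4.66/317 = 22.47 d.
q = Δh / Σ(b_i/K_i) = 5.43 / 22.47 = 0.2417 m/day.
In each layer the seepage velocity is v_i = q/n_i, so the layer transit time is t_i = b_i·n_i / q:
  layer 1 (weathered basalt): t_1 = 7.14 × 0.16 / 0.2417 = 4.727 d
  layer 2 (clean gravel): t_2 = 4.66 × 0.20 / 0.2417 = 3.856 d
Total t = Σ t_i = 8.583 days.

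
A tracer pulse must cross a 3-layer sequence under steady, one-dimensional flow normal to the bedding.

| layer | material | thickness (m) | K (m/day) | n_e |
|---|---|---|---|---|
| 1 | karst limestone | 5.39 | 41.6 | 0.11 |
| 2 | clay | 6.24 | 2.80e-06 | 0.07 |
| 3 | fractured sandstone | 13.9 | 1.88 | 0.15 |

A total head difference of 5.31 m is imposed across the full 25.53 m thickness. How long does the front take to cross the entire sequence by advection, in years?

With flow normal to the layers, continuity requires the same specific discharge q through every layer.
Σ(b_i/K_i) = 5.39/41.6 + 6.24/2.80e-06 + 13.9/1.88 = 2.229e+06 d.
q = Δh / Σ(b_i/K_i) = 5.31 / 2.229e+06 = 2.383e-06 m/day.
In each layer the seepage velocity is v_i = q/n_i, so the layer transit time is t_i = b_i·n_i / q:
  layer 1 (karst limestone): t_1 = 5.39 × 0.11 / 2.383e-06 = 2.488e+05 d
  layer 2 (clay): t_2 = 6.24 × 0.07 / 2.383e-06 = 1.833e+05 d
  layer 3 (fractured sandstone): t_3 = 13.9 × 0.15 / 2.383e-06 = 8.751e+05 d
Total t = Σ t_i = 1.307e+06 days = 3579 years.

3580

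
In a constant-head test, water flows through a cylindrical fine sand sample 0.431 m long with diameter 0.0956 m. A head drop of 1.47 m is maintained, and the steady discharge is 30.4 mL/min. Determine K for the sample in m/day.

Cross-sectional area A = π·(d/2)² = π × (0.0956/2)² = 0.007178 m².
Convert discharge: 30.4 mL/min = 5.067e-07 m³/s.
Darcy's law rearranged: K = Q·L / (A·Δh) = 5.067e-07 × 0.431 / (0.007178 × 1.47) = 2.070e-05 m/s = 1.788 m/day.

1.79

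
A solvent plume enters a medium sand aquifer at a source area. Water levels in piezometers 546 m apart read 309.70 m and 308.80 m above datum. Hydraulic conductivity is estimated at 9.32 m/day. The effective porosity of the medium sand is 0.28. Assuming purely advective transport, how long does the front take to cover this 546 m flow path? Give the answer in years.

27.2

Hydraulic gradient i = (309.70 − 308.80) / 546 = 0.9 / 546 = 0.001648.
Darcy flux q = K · i = 9.320 × 0.001648 = 0.01536 m/day.
Seepage velocity v = q / n_e = 0.01536 / 0.28 = 0.05487 m/day.
Travel time t = L / v = 546 / 0.05487 = 9951 days = 27.25 years.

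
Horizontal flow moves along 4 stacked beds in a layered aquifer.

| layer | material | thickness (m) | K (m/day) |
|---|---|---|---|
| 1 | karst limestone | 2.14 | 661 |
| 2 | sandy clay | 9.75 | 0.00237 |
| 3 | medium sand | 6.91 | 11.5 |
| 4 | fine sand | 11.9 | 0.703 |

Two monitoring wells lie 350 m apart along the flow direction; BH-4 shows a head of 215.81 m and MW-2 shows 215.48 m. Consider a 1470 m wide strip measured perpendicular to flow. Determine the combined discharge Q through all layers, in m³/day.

Flow is parallel to layering, so each bed carries its own Darcy discharge and the transmissivities add.
Σ(K_i·b_i) = 661×2.14 + 0.00237×9.75 + 11.5×6.91 + 0.703×11.9 = 1502 m²/day.
Hydraulic gradient i = (215.81 − 215.48) / 350 = 0.33 / 350 = 0.0009429.
Q = Σ(K_i·b_i) · W · i = 1502 × 1470 × 0.0009429 = 2082 m³/day.

2080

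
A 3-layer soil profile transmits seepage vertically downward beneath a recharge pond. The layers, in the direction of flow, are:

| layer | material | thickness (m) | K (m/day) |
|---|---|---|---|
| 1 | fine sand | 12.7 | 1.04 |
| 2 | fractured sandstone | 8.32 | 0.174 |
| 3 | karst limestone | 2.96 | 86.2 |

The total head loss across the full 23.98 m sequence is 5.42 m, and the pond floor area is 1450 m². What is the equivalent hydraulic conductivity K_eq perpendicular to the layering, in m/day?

0.399

Flow is perpendicular to layering, so the layers act in series and the equivalent K is the thickness-weighted harmonic mean.
Total thickness L = 12.7 + 8.32 + 2.96 = 23.98 m.
Σ(b_i/K_i) = 12.7/1.04 + 8.32/0.174 + 2.96/86.2 = 60.06 d.
K_eq = L / Σ(b_i/K_i) = 23.98 / 60.06 = 0.3993 m/day.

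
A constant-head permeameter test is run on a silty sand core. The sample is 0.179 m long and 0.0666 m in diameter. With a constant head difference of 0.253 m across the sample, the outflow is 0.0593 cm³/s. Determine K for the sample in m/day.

Cross-sectional area A = π·(d/2)² = π × (0.0666/2)² = 0.003484 m².
Convert discharge: 0.0593 cm³/s = 5.930e-08 m³/s.
Darcy's law rearranged: K = Q·L / (A·Δh) = 5.930e-08 × 0.179 / (0.003484 × 0.253) = 1.204e-05 m/s = 1.041 m/day.

1.04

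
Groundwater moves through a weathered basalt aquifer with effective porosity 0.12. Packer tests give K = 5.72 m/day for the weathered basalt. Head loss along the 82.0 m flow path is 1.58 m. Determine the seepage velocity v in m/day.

Hydraulic gradient i = Δh / L = 1.58 / 82.0 = 0.01927.
Darcy flux q = K · i = 5.720 × 0.01927 = 0.1102 m/day.
Seepage velocity v = q / n_e = 0.1102 / 0.12 = 0.9185 m/day.

0.918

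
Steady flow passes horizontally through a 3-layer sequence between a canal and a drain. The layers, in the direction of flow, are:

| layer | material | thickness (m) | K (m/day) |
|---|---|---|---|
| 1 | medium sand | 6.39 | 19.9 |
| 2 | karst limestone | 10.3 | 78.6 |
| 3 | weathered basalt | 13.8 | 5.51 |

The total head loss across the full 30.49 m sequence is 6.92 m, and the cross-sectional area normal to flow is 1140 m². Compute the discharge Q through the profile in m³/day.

Flow is perpendicular to layering, so the layers act in series and the equivalent K is the thickness-weighted harmonic mean.
Total thickness L = 6.39 + 10.3 + 13.8 = 30.49 m.
Σ(b_i/K_i) = 6.39/19.9 + 10.3/78.6 + 13.8/5.51 = 2.957 d.
K_eq = L / Σ(b_i/K_i) = 30.49 / 2.957 = 10.31 m/day.
Q = K_eq · A · (Δh/L) = 10.31 × 1140 × (6.92/30.49) = 2668 m³/day.

2670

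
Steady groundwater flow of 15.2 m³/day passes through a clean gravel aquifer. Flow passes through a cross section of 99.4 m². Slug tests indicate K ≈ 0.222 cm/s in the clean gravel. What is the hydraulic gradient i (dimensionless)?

Convert K: 0.222 cm/s × 864 = 191.8 m/day.
From Q = K·A·i, i = Q / (K·A) = 15.2 / (191.8 × 99.40) = 0.0007972.

0.000797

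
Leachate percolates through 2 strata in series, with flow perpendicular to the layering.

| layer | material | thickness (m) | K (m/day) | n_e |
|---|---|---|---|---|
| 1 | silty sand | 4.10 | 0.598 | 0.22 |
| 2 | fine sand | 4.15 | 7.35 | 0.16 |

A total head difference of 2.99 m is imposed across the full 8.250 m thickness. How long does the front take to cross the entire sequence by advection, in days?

With flow normal to the layers, continuity requires the same specific discharge q through every layer.
Σ(b_i/K_i) = 4.10/0.598 + 4.15/7.35 = 7.421 d.
q = Δh / Σ(b_i/K_i) = 2.99 / 7.421 = 0.4029 m/day.
In each layer the seepage velocity is v_i = q/n_i, so the layer transit time is t_i = b_i·n_i / q:
  layer 1 (silty sand): t_1 = 4.10 × 0.22 / 0.4029 = 2.239 d
  layer 2 (fine sand): t_2 = 4.15 × 0.16 / 0.4029 = 1.648 d
Total t = Σ t_i = 3.887 days.

3.89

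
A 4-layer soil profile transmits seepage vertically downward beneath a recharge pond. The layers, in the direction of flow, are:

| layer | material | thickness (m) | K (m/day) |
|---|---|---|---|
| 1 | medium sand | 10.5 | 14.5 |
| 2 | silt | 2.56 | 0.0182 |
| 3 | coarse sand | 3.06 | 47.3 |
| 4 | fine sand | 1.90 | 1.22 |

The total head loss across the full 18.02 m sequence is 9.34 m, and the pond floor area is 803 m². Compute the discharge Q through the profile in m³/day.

Flow is perpendicular to layering, so the layers act in series and the equivalent K is the thickness-weighted harmonic mean.
Total thickness L = 10.5 + 2.56 + 3.06 + 1.90 = 18.02 m.
Σ(b_i/K_i) = 10.5/14.5 + 2.56/0.0182 + 3.06/47.3 + 1.90/1.22 = 143.0 d.
K_eq = L / Σ(b_i/K_i) = 18.02 / 143.0 = 0.1260 m/day.
Q = K_eq · A · (Δh/L) = 0.1260 × 803 × (9.34/18.02) = 52.45 m³/day.

52.4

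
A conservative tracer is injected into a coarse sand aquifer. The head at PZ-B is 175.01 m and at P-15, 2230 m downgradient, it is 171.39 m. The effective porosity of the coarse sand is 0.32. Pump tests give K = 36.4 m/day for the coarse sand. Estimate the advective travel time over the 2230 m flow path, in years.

33.1

Hydraulic gradient i = (175.01 − 171.39) / 2230 = 3.62 / 2230 = 0.001623.
Darcy flux q = K · i = 36.40 × 0.001623 = 0.05909 m/day.
Seepage velocity v = q / n_e = 0.05909 / 0.32 = 0.1847 m/day.
Travel time t = L / v = 2230 / 0.1847 = 12077 days = 33.06 years.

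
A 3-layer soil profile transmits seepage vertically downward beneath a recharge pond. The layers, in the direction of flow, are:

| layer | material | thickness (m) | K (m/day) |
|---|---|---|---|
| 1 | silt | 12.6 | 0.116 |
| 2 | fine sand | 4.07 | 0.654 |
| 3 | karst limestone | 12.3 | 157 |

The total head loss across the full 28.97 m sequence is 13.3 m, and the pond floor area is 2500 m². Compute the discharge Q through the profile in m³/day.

289

Flow is perpendicular to layering, so the layers act in series and the equivalent K is the thickness-weighted harmonic mean.
Total thickness L = 12.6 + 4.07 + 12.3 = 28.97 m.
Σ(b_i/K_i) = 12.6/0.116 + 4.07/0.654 + 12.3/157 = 114.9 d.
K_eq = L / Σ(b_i/K_i) = 28.97 / 114.9 = 0.2521 m/day.
Q = K_eq · A · (Δh/L) = 0.2521 × 2500 × (13.3/28.97) = 289.3 m³/day.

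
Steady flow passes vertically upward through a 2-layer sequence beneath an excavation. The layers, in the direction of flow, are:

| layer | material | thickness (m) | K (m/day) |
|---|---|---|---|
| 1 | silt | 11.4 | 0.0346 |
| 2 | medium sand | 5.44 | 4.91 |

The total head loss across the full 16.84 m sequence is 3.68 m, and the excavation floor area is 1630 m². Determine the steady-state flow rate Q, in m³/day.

Flow is perpendicular to layering, so the layers act in series and the equivalent K is the thickness-weighted harmonic mean.
Total thickness L = 11.4 + 5.44 = 16.84 m.
Σ(b_i/K_i) = 11.4/0.0346 + 5.44/4.91 = 330.6 d.
K_eq = L / Σ(b_i/K_i) = 16.84 / 330.6 = 0.05094 m/day.
Q = K_eq · A · (Δh/L) = 0.05094 × 1630 × (3.68/16.84) = 18.14 m³/day.

18.1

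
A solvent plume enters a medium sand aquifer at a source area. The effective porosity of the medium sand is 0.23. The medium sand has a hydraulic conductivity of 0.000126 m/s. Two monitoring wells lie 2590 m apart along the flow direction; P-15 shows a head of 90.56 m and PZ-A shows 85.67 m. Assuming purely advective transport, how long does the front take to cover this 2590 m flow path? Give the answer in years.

Convert K: 0.000126 m/s × 86400 = 10.89 m/day.
Hydraulic gradient i = (90.56 − 85.67) / 2590 = 4.89 / 2590 = 0.001888.
Darcy flux q = K · i = 10.89 × 0.001888 = 0.02055 m/day.
Seepage velocity v = q / n_e = 0.02055 / 0.23 = 0.08936 m/day.
Travel time t = L / v = 2590 / 0.08936 = 28982 days = 79.35 years.

79.3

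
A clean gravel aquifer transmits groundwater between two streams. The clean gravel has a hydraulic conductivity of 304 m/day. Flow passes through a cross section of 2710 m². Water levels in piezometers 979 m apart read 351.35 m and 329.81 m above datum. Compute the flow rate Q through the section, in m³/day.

18100

Hydraulic gradient i = (351.35 − 329.81) / 979 = 21.54 / 979 = 0.02200.
Darcy's law: Q = K · A · i = 304.0 × 2710 × 0.02200 = 18126 m³/day.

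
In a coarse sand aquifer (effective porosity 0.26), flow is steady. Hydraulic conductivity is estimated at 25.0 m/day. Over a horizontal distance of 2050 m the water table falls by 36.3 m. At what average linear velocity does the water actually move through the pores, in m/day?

1.70

Hydraulic gradient i = Δh / L = 36.3 / 2050 = 0.01771.
Darcy flux q = K · i = 25.00 × 0.01771 = 0.4427 m/day.
Seepage velocity v = q / n_e = 0.4427 / 0.26 = 1.703 m/day.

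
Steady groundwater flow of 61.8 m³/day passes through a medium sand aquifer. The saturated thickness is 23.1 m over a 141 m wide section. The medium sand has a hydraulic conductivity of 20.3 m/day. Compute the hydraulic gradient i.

Cross-sectional area A = 141 × 23.1 = 3257 m².
From Q = K·A·i, i = Q / (K·A) = 61.8 / (20.30 × 3257) = 0.0009347.

0.000935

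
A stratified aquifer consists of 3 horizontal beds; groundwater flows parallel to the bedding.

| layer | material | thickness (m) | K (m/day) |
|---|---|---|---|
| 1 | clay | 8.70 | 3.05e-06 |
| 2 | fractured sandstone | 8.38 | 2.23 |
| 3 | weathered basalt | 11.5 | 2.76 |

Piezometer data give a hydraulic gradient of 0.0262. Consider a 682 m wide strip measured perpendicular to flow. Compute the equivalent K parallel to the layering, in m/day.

Flow is parallel to layering, so each bed carries its own Darcy discharge and the transmissivities add.
Σ(K_i·b_i) = 3.05e-06×8.70 + 2.23×8.38 + 2.76×11.5 = 50.43 m²/day.
Total thickness b = 28.58 m, so K_eq = Σ(K_i·b_i)/b = 1.764 m/day.

1.76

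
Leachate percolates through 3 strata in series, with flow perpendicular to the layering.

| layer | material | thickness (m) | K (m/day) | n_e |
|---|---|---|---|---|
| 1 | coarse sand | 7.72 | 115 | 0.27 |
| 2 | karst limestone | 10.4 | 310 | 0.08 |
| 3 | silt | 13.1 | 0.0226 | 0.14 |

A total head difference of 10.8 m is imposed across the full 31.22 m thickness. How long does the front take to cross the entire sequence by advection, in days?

With flow normal to the layers, continuity requires the same specific discharge q through every layer.
Σ(b_i/K_i) = 7.72/115 + 10.4/310 + 13.1/0.0226 = 579.7 d.
q = Δh / Σ(b_i/K_i) = 10.8 / 579.7 = 0.01863 m/day.
In each layer the seepage velocity is v_i = q/n_i, so the layer transit time is t_i = b_i·n_i / q:
  layer 1 (coarse sand): t_1 = 7.72 × 0.27 / 0.01863 = 111.9 d
  layer 2 (karst limestone): t_2 = 10.4 × 0.08 / 0.01863 = 44.66 d
  layer 3 (silt): t_3 = 13.1 × 0.14 / 0.01863 = 98.45 d
Total t = Σ t_i = 255.0 days.

255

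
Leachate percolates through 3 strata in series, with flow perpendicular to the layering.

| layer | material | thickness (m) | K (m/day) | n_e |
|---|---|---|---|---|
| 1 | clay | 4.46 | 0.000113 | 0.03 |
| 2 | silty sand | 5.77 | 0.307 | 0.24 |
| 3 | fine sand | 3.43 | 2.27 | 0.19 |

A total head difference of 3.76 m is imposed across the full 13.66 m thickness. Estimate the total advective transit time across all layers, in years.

62.4

With flow normal to the layers, continuity requires the same specific discharge q through every layer.
Σ(b_i/K_i) = 4.46/0.000113 + 5.77/0.307 + 3.43/2.27 = 39489 d.
q = Δh / Σ(b_i/K_i) = 3.76 / 39489 = 9.522e-05 m/day.
In each layer the seepage velocity is v_i = q/n_i, so the layer transit time is t_i = b_i·n_i / q:
  layer 1 (clay): t_1 = 4.46 × 0.03 / 9.522e-05 = 1405 d
  layer 2 (silty sand): t_2 = 5.77 × 0.24 / 9.522e-05 = 14544 d
  layer 3 (fine sand): t_3 = 3.43 × 0.19 / 9.522e-05 = 6844 d
Total t = Σ t_i = 22794 days = 62.41 years.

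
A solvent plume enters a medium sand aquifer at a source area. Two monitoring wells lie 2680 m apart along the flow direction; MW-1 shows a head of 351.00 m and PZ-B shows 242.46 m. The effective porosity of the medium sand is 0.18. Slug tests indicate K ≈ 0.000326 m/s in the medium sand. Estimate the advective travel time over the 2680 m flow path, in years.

Convert K: 0.000326 m/s × 86400 = 28.17 m/day.
Hydraulic gradient i = (351.00 − 242.46) / 2680 = 108.54 / 2680 = 0.04050.
Darcy flux q = K · i = 28.17 × 0.04050 = 1.141 m/day.
Seepage velocity v = q / n_e = 1.141 / 0.18 = 6.337 m/day.
Travel time t = L / v = 2680 / 6.337 = 422.9 days = 1.158 years.

1.16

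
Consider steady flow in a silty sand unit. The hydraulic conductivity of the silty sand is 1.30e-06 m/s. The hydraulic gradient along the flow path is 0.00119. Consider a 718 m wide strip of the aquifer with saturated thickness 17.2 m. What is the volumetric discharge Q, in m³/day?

1.65

Convert K: 1.30e-06 m/s × 86400 = 0.1123 m/day.
Cross-sectional area A = 718 × 17.2 = 12350 m².
Hydraulic gradient i = 0.00119.
Darcy's law: Q = K · A · i = 0.1123 × 12350 × 0.001190 = 1.651 m³/day.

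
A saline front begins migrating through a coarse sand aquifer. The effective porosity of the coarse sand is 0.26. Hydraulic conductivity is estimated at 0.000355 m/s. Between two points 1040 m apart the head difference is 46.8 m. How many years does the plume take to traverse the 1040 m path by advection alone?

Convert K: 0.000355 m/s × 86400 = 30.67 m/day.
Hydraulic gradient i = Δh / L = 46.8 / 1040 = 0.04500.
Darcy flux q = K · i = 30.67 × 0.04500 = 1.380 m/day.
Seepage velocity v = q / n_e = 1.380 / 0.26 = 5.309 m/day.
Travel time t = L / v = 1040 / 5.309 = 195.9 days = 0.5364 years.

0.536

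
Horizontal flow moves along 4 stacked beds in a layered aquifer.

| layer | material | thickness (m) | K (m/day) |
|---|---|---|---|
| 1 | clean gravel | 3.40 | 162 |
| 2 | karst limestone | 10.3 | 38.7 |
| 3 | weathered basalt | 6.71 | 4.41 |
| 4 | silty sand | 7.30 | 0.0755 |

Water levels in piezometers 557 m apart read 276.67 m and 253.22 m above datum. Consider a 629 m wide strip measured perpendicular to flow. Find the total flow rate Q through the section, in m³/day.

Flow is parallel to layering, so each bed carries its own Darcy discharge and the transmissivities add.
Σ(K_i·b_i) = 162×3.40 + 38.7×10.3 + 4.41×6.71 + 0.0755×7.30 = 979.6 m²/day.
Hydraulic gradient i = (276.67 − 253.22) / 557 = 23.45 / 557 = 0.04210.
Q = Σ(K_i·b_i) · W · i = 979.6 × 629 × 0.04210 = 25940 m³/day.

25900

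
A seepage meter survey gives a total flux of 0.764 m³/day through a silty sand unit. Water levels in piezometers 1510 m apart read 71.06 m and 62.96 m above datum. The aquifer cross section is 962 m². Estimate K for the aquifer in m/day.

Hydraulic gradient i = (71.06 − 62.96) / 1510 = 8.1 / 1510 = 0.005364.
From Q = K·A·i, K = Q / (A·i) = 0.764 / (962.0 × 0.005364) = 0.1481 m/day.

0.148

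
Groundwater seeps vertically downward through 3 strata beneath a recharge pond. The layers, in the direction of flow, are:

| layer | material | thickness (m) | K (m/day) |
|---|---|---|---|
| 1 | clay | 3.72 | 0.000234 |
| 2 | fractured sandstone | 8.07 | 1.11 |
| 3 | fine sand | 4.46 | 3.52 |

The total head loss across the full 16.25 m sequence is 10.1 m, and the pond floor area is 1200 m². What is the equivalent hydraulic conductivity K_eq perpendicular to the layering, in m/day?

Flow is perpendicular to layering, so the layers act in series and the equivalent K is the thickness-weighted harmonic mean.
Total thickness L = 3.72 + 8.07 + 4.46 = 16.25 m.
Σ(b_i/K_i) = 3.72/0.000234 + 8.07/1.11 + 4.46/3.52 = 15906 d.
K_eq = L / Σ(b_i/K_i) = 16.25 / 15906 = 0.001022 m/day.

0.00102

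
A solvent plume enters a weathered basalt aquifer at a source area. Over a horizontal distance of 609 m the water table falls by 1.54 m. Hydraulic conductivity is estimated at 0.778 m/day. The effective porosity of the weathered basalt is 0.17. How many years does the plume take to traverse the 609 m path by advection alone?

Hydraulic gradient i = Δh / L = 1.54 / 609 = 0.002529.
Darcy flux q = K · i = 0.7780 × 0.002529 = 0.001967 m/day.
Seepage velocity v = q / n_e = 0.001967 / 0.17 = 0.01157 m/day.
Travel time t = L / v = 609 / 0.01157 = 52624 days = 144.1 years.

144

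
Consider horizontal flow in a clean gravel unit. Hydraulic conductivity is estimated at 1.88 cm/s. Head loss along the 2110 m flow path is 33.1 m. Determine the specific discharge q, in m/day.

Convert K: 1.88 cm/s × 864 = 1624 m/day.
Hydraulic gradient i = Δh / L = 33.1 / 2110 = 0.01569.
Specific discharge q = K · i = 1624 × 0.01569 = 25.48 m/day.

25.5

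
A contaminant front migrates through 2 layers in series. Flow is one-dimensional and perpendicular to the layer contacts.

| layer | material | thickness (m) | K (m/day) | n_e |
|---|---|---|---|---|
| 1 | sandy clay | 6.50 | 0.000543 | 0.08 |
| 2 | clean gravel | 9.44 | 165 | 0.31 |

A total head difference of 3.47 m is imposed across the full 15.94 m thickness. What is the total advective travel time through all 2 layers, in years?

With flow normal to the layers, continuity requires the same specific discharge q through every layer.
Σ(b_i/K_i) = 6.50/0.000543 + 9.44/165 = 11971 d.
q = Δh / Σ(b_i/K_i) = 3.47 / 11971 = 0.0002899 m/day.
In each layer the seepage velocity is v_i = q/n_i, so the layer transit time is t_i = b_i·n_i / q:
  layer 1 (sandy clay): t_1 = 6.50 × 0.08 / 0.0002899 = 1794 d
  layer 2 (clean gravel): t_2 = 9.44 × 0.31 / 0.0002899 = 10095 d
Total t = Σ t_i = 11889 days = 32.55 years.

32.6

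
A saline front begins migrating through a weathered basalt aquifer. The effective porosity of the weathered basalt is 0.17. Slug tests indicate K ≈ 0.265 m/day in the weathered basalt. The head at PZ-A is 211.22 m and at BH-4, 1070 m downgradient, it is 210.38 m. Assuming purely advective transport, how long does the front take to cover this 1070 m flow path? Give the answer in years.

Hydraulic gradient i = (211.22 − 210.38) / 1070 = 0.84 / 1070 = 0.0007850.
Darcy flux q = K · i = 0.2650 × 0.0007850 = 0.0002080 m/day.
Seepage velocity v = q / n_e = 0.0002080 / 0.17 = 0.001224 m/day.
Travel time t = L / v = 1070 / 0.001224 = 8.744e+05 days = 2394 years.

2390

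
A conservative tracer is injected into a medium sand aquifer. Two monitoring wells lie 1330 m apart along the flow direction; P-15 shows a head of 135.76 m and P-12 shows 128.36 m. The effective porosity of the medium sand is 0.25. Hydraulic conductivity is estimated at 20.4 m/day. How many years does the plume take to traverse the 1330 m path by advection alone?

8.02

Hydraulic gradient i = (135.76 − 128.36) / 1330 = 7.4 / 1330 = 0.005564.
Darcy flux q = K · i = 20.40 × 0.005564 = 0.1135 m/day.
Seepage velocity v = q / n_e = 0.1135 / 0.25 = 0.4540 m/day.
Travel time t = L / v = 1330 / 0.4540 = 2929 days = 8.020 years.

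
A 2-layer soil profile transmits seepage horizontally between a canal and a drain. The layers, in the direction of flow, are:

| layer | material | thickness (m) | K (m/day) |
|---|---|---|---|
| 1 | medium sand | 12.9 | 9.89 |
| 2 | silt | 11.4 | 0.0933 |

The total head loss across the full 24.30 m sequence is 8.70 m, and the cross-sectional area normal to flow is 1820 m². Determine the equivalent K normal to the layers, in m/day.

0.197

Flow is perpendicular to layering, so the layers act in series and the equivalent K is the thickness-weighted harmonic mean.
Total thickness L = 12.9 + 11.4 = 24.30 m.
Σ(b_i/K_i) = 12.9/9.89 + 11.4/0.0933 = 123.5 d.
K_eq = L / Σ(b_i/K_i) = 24.30 / 123.5 = 0.1968 m/day.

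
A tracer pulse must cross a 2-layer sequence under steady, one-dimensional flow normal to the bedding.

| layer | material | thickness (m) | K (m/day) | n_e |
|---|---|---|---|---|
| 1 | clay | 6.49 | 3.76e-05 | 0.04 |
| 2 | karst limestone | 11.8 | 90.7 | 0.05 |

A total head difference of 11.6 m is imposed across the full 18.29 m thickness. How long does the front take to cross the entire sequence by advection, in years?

34.6

With flow normal to the layers, continuity requires the same specific discharge q through every layer.
Σ(b_i/K_i) = 6.49/3.76e-05 + 11.8/90.7 = 1.726e+05 d.
q = Δh / Σ(b_i/K_i) = 11.6 / 1.726e+05 = 6.720e-05 m/day.
In each layer the seepage velocity is v_i = q/n_i, so the layer transit time is t_i = b_i·n_i / q:
  layer 1 (clay): t_1 = 6.49 × 0.04 / 6.720e-05 = 3863 d
  layer 2 (karst limestone): t_2 = 11.8 × 0.05 / 6.720e-05 = 8779 d
Total t = Σ t_i = 12642 days = 34.61 years.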